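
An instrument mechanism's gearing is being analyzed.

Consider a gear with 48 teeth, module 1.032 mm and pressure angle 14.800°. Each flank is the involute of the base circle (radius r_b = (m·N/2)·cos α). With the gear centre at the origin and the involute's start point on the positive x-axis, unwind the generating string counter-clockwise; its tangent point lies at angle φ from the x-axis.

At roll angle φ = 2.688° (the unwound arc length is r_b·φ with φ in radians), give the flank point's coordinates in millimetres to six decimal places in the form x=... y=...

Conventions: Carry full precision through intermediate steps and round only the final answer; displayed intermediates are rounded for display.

x=23.972620 y=0.000824

class = single-mesh tooth geometry [base-circle involute, m = 1.032, 48T]
pitch radius r_p = m·N/2 = 1.032·48/2 = 24.768000
base radius r_b = r_p·cos α = 24.768000·cos 14.800° = 23.946282
roll angle φ = 2.688° = 0.04691445 rad
x = r_b·(cos φ + φ·sin φ) = 23.972620
y = r_b·(sin φ − φ·cos φ) = 0.000824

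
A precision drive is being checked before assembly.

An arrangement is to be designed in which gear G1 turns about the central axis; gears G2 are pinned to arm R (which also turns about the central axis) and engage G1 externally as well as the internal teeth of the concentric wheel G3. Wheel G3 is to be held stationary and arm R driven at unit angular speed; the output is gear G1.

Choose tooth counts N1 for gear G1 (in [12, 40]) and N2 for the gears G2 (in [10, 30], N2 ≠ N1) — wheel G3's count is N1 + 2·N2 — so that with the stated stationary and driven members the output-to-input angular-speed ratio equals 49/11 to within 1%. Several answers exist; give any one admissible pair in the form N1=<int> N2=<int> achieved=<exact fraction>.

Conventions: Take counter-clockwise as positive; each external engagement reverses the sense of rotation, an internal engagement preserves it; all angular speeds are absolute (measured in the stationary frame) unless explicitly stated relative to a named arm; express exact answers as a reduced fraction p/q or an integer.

N1=22 N2=27 achieved=49/11

design class (target 49/11): planetary set
Willis with ω_ring = 0: ω_sun/ω_arm = (N1+N3)/N1; set equal to 49/11  ⇒  N3/N1 = 49/11 − 1 = 38/11
N3 = N1 + 2·N2  ⇒  N2/N1 = (N3/N1 − 1)/2 = (38/11 − 1)/2 = 27/22
smallest multiple with N1 ≥ 12 and N2 ≥ 10: k = 1  ⇒  N1 = 1·22 = 22, N2 = 1·27 = 27 (N1 ≤ 40, N2 ≤ 30, N2 ≠ N1 ✓), N3 = 22 + 2·27 = 76
check: (N1+N3)/N1 with N1 = 22, N3 = 76 gives 49/11; |achieved − target| = 0 ≤ 49/1100 ✓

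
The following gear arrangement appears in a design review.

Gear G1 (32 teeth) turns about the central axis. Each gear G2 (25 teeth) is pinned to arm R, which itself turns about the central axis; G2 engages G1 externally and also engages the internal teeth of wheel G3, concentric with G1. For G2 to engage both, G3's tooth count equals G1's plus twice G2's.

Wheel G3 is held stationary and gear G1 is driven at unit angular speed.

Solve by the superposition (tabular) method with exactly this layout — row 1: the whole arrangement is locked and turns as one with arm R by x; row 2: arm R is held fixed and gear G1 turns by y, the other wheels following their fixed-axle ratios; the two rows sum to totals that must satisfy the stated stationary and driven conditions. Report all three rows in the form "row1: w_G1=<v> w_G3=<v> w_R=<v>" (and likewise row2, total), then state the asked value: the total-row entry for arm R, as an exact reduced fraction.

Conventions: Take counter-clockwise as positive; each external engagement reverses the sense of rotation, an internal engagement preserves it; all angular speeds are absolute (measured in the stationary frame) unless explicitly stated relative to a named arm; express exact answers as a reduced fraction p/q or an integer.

row1: w_G1=16/57 w_G3=16/57 w_R=16/57
row2: w_G1=41/57 w_G3=-16/57 w_R=0
total: w_G1=1 w_G3=0 w_R=16/57
asked value: 16/57

topology: planetary set — G1 32T / G2 25T / G3 82T, arm = carrier (Willis)
row 1: whole set turns with the arm by x
row 2: sun turns y, ring = −(32/82)·y, arm 0
boundary: total ω_ring = x − (32/82)·y = 0 and total ω_sun = x + y = 1  ⇒  y = 41/57, x = 16/57
row 2 ring = −(32/82)·41/57 = -16/57
totals (row 1 + row 2): sun 16/57 + 41/57 = 1, ring 16/57 + (-16/57) = 0, arm 16/57 + 0 = 16/57
asked cell (total, arm) = 16/57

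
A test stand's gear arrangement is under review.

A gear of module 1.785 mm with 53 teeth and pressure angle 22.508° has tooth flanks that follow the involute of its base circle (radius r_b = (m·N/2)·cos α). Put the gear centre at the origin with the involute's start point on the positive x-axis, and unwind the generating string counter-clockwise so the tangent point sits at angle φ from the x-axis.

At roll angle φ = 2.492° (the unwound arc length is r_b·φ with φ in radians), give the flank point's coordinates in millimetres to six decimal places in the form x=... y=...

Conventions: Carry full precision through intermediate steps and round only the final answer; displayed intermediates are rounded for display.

single-mesh involute tooth geometry (53T wheel at module 1.785)
pitch radius r_p = m·N/2 = 1.785·53/2 = 47.302500
base radius r_b = r_p·cos α = 47.302500·cos 22.508° = 43.699284
roll angle φ = 2.492° = 0.04349360 rad
x = r_b·(cos φ + φ·sin φ) = 43.740597
y = r_b·(sin φ − φ·cos φ) = 0.001198

x=43.740597 y=0.001198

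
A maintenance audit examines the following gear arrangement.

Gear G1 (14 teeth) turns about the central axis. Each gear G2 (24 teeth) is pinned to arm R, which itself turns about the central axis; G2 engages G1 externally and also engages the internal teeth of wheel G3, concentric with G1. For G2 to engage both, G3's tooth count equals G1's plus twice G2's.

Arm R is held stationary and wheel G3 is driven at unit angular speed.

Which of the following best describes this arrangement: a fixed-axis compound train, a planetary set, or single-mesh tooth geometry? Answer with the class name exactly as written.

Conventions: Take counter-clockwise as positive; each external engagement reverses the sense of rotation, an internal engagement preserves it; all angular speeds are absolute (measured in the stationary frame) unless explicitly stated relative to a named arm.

class = planetary set [G3 = 14+2·24 = 62; Willis about the carrier]
classification: planetary set

planetary set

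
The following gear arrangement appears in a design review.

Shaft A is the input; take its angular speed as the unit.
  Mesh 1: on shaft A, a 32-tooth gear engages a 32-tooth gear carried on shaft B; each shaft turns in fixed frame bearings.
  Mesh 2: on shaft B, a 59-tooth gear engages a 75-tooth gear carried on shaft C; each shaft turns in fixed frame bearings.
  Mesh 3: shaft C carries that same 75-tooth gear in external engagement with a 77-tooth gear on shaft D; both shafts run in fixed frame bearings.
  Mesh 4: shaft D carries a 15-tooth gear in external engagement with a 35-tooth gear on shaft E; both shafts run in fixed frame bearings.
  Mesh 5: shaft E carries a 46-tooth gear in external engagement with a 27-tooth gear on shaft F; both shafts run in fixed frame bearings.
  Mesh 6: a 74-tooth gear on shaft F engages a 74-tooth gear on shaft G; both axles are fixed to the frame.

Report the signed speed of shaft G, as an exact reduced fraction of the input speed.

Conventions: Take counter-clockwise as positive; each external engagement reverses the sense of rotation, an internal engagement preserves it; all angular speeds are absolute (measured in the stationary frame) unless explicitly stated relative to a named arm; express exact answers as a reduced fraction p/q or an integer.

6-mesh fixed-axis compound train (all bearings frame-fixed)
mesh 1 [32T→32T]: |ω|/ω_in = 1×32/32 = 1, sense flips to −
mesh 2 [59T→75T]: |ω|/ω_in = 1×59/75 = 59/75, sense flips to +
mesh 3 [75T→77T]: |ω|/ω_in = (59/75)×75/77 = 59/77, sense flips to −
mesh 4 [15T→35T]: |ω|/ω_in = (59/77)×15/35 = 177/539, sense flips to +
mesh 5 [46T→27T]: |ω|/ω_in = (177/539)×46/27 = 2714/4851, sense flips to −
mesh 6 [74T→74T]: |ω|/ω_in = (2714/4851)×74/74 = 2714/4851, sense flips to +
signed output speed (× input speed) = 2714/4851

2714/4851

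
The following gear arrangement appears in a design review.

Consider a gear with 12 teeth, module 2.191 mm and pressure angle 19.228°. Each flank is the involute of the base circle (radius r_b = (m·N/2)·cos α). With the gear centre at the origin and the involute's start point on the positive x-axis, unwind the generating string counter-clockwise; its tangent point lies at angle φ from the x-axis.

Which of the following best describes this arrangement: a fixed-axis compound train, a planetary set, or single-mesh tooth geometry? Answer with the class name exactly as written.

class = single-mesh tooth geometry [base-circle involute, m = 2.191, 12T]
classification: single-mesh tooth geometry

single-mesh tooth geometry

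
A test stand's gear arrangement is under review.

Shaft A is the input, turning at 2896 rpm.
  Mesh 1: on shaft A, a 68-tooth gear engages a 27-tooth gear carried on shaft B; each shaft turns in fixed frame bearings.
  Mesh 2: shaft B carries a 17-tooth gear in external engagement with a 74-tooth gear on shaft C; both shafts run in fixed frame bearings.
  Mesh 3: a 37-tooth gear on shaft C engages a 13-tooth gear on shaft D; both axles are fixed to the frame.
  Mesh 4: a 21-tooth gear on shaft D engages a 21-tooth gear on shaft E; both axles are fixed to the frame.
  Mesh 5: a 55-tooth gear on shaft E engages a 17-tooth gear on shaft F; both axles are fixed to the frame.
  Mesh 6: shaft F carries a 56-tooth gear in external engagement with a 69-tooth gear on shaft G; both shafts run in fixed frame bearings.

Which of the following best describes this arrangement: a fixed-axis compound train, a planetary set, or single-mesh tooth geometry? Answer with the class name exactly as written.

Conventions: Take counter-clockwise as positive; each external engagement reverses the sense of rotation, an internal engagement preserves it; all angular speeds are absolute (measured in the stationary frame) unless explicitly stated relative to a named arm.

fixed-axis compound train

recognized (7 fixed axles, 6 meshes): fixed-axis compound train
classification: fixed-axis compound train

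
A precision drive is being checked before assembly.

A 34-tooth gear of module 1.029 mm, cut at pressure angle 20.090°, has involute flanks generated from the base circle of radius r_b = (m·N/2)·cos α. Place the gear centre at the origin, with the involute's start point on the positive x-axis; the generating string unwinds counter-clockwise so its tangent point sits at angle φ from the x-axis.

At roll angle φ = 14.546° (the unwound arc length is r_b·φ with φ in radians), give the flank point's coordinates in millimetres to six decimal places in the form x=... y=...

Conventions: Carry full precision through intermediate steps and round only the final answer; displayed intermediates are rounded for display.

x=16.949560 y=0.089031

class = single-mesh tooth geometry [base-circle involute, m = 1.029, 34T]
pitch radius r_p = m·N/2 = 1.029·34/2 = 17.493000
base radius r_b = r_p·cos α = 17.493000·cos 20.090° = 16.428625
roll angle φ = 14.546° = 0.25387559 rad
x = r_b·(cos φ + φ·sin φ) = 16.949560
y = r_b·(sin φ − φ·cos φ) = 0.089031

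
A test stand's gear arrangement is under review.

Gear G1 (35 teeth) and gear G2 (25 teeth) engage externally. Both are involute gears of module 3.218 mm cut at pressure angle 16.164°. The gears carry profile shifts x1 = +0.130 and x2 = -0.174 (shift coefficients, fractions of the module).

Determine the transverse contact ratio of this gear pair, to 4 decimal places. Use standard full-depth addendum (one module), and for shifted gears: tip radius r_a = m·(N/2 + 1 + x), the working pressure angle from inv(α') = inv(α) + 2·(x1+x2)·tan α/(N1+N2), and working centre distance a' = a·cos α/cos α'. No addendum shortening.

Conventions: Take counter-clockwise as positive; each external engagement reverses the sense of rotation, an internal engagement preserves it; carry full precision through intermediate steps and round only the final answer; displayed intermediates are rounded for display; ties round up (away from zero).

single-mesh involute tooth geometry (35T engaging 25T at module 3.218)
base radii: r_b1 = 54.088800, r_b2 = 38.634857
tip radii: r_a1 = 59.951340, r_a2 = 42.883068
inv(α') = inv(16.164°) + 2·(+0.130-0.174)·tan α/(35+25) = 0.00730550  ⇒  α' = 15.86841°
a' = a·cos α / cos α' = 96.5400·cos 16.164°/cos 15.86841° = 96.397140
action lengths: √(r_a1²−r_b1²) = 25.856622, √(r_a2²−r_b2²) = 18.609281
base pitch p_b = π·m·cos α = 9.709999
CR = (25.856622 + 18.609281 − 96.397140·sin 15.86841°)/9.709999 = 1.864895
contact ratio ≈ 1.8649

1.8649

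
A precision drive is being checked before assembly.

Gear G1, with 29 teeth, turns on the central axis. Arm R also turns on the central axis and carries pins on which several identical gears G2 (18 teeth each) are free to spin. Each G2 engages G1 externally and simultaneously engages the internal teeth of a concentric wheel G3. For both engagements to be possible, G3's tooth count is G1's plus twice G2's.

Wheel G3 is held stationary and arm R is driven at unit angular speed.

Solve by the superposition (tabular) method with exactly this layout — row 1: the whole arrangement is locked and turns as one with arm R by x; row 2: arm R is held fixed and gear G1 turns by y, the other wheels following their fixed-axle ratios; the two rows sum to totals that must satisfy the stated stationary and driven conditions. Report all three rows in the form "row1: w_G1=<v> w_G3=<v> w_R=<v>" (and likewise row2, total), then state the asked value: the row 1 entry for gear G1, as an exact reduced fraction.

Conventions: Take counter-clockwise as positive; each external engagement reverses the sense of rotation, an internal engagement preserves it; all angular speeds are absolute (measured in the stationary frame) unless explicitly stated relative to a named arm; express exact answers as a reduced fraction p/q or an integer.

topology: planetary set — G1 29T / G2 18T / G3 65T, arm = carrier (Willis)
row 1 (train locked, turned with arm): all members turn x
row 2: sun turns y, ring = −(29/65)·y, arm 0
boundary: total ω_ring = x − (29/65)·y = 0 and total ω_arm = x = 1  ⇒  y = 65/29, x = 1
row 2 ring = −(29/65)·65/29 = -1
totals (row 1 + row 2): sun 1 + 65/29 = 94/29, ring 1 + (-1) = 0, arm 1 + 0 = 1
asked cell (row1, sun) = 1

row1: w_G1=1 w_G3=1 w_R=1
row2: w_G1=65/29 w_G3=-1 w_R=0
total: w_G1=94/29 w_G3=0 w_R=1
asked value: 1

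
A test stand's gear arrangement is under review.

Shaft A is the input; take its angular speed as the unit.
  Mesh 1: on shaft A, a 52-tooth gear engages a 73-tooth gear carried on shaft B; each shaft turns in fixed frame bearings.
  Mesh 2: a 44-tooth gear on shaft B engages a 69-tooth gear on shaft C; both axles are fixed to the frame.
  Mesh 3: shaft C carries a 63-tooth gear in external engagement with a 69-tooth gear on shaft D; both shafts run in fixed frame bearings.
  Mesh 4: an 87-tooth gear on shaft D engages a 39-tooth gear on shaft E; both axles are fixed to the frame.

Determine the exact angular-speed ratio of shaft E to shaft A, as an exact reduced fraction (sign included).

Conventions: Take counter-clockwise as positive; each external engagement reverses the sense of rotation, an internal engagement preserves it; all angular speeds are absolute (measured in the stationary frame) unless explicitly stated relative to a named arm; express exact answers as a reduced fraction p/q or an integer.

class = fixed-axis compound train [4 meshes; 4 ratios multiply, 4 sense flips]
mesh 1 [52T→73T]: running ratio 52/73, sense −
mesh 2 [44T→69T]: running ratio 2288/5037, sense +
mesh 3 [63T→69T]: running ratio 16016/38617, sense −
mesh 4 [87T→39T]: running ratio 35728/38617, sense +
ω_out/ω_in = 35728/38617

35728/38617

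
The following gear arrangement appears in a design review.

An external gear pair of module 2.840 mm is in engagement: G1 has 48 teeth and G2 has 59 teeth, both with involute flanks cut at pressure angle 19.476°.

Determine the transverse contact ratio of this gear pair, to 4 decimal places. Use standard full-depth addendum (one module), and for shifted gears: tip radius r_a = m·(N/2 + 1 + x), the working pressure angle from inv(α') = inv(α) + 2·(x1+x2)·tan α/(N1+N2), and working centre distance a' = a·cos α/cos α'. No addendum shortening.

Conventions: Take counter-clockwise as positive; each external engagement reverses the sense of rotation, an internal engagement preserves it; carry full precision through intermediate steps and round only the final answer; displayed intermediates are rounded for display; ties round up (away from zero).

topology: single-mesh involute geometry — m = 2.840, 48T/59T pair
base radii: r_b1 = 64.259969, r_b2 = 78.986212
tip radii: r_a1 = 71.000000, r_a2 = 86.620000
no profile shift: α' = α, a' = a
action lengths: √(r_a1²−r_b1²) = 30.193648, √(r_a2²−r_b2²) = 35.555629
base pitch p_b = π·m·cos α = 8.411610
CR = (30.193648 + 35.555629 − 151.940000·sin 19.47600°)/8.411610 = 1.794028
contact ratio ≈ 1.7940

1.7940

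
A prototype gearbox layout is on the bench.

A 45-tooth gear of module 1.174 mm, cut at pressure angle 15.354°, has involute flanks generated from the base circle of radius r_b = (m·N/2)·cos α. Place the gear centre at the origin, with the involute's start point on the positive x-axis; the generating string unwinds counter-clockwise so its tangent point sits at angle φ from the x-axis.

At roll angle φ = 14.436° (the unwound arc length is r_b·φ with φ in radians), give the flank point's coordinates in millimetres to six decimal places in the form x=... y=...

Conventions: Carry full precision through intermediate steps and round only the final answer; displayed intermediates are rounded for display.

x=26.267927 y=0.134946

topology: single-mesh involute geometry — m = 1.174, N = 45
pitch radius r_p = m·N/2 = 1.174·45/2 = 26.415000
base radius r_b = r_p·cos α = 26.415000·cos 15.354° = 25.472204
roll angle φ = 14.436° = 0.25195573 rad
x = r_b·(cos φ + φ·sin φ) = 26.267927
y = r_b·(sin φ − φ·cos φ) = 0.134946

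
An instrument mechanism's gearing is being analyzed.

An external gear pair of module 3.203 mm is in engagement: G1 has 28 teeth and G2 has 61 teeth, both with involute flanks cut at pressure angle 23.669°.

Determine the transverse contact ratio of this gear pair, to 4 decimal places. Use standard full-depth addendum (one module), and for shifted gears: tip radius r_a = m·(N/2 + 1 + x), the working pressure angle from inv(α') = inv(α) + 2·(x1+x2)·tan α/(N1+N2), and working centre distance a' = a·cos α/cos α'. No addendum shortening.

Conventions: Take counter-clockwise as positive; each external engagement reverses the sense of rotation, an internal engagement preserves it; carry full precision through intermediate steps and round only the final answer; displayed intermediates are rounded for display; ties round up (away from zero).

single-mesh involute tooth geometry (28T engaging 61T at module 3.203)
base radii: r_b1 = 41.069888, r_b2 = 89.473685
tip radii: r_a1 = 48.045000, r_a2 = 100.894500
no profile shift: α' = α, a' = a
action lengths: √(r_a1²−r_b1²) = 24.931633, √(r_a2²−r_b2²) = 46.627888
base pitch p_b = π·m·cos α = 9.216061
CR = (24.931633 + 46.627888 − 142.533500·sin 23.66900°)/9.216061 = 1.555884
contact ratio ≈ 1.5559

1.5559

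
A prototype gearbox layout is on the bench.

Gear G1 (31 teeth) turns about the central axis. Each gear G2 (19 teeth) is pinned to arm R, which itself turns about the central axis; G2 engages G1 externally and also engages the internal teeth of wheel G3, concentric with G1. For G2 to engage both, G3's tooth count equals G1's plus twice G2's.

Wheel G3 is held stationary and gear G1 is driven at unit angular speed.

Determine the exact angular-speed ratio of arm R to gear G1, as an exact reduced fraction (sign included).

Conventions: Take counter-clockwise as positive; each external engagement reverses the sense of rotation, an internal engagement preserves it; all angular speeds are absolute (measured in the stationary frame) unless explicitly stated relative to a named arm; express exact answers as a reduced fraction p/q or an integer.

planetary set (31T centre, 19T on arm, 69T internal) — Willis relation
ring teeth: 31 + 2·19 = 69
31(ω_sun−ω_arm) = −69(ω_ring−ω_arm),  ω_ring = 0, ω_sun = 1
31(1−ω_arm) = −69(0−ω_arm)  ⇒  100·ω_arm = 31  ⇒  ω_arm = 31/100
ω_out/ω_in = 31/100

31/100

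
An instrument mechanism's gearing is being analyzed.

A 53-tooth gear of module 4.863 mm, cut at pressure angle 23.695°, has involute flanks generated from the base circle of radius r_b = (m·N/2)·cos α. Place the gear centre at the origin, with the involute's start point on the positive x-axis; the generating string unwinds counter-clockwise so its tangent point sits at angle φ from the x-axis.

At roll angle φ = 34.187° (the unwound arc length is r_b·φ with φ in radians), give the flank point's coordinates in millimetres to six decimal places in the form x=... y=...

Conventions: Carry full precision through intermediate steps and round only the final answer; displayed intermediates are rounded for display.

class = single-mesh tooth geometry [base-circle involute, m = 4.863, 53T]
pitch radius r_p = m·N/2 = 4.863·53/2 = 128.869500
base radius r_b = r_p·cos α = 128.869500·cos 23.695° = 118.005500
roll angle φ = 34.187° = 0.59667571 rad
x = r_b·(cos φ + φ·sin φ) = 137.178752
y = r_b·(sin φ − φ·cos φ) = 8.062222

x=137.178752 y=8.062222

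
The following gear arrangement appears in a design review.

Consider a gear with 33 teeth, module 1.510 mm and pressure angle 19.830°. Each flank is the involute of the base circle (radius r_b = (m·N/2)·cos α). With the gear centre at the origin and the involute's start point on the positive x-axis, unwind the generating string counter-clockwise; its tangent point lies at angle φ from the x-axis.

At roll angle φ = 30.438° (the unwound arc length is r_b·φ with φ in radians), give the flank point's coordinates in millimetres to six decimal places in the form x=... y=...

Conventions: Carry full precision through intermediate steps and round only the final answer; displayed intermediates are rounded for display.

topology: single-mesh involute geometry — m = 1.510, N = 33
pitch radius r_p = m·N/2 = 1.510·33/2 = 24.915000
base radius r_b = r_p·cos α = 24.915000·cos 19.830° = 23.437622
roll angle φ = 30.438° = 0.53124332 rad
x = r_b·(cos φ + φ·sin φ) = 26.515187
y = r_b·(sin φ − φ·cos φ) = 1.138587

x=26.515187 y=1.138587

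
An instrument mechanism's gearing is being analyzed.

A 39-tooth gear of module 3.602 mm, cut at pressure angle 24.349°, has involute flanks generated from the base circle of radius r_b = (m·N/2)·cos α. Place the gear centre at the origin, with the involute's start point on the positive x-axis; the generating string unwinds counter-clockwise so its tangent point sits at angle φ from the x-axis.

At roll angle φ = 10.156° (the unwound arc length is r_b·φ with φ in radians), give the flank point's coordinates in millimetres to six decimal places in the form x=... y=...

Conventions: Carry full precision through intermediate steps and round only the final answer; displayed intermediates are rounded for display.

single-mesh involute tooth geometry (39T wheel at module 3.602)
pitch radius r_p = m·N/2 = 3.602·39/2 = 70.239000
base radius r_b = r_p·cos α = 70.239000·cos 24.349° = 63.991312
roll angle φ = 10.156° = 0.17725564 rad
x = r_b·(cos φ + φ·sin φ) = 64.988719
y = r_b·(sin φ − φ·cos φ) = 0.118423

x=64.988719 y=0.118423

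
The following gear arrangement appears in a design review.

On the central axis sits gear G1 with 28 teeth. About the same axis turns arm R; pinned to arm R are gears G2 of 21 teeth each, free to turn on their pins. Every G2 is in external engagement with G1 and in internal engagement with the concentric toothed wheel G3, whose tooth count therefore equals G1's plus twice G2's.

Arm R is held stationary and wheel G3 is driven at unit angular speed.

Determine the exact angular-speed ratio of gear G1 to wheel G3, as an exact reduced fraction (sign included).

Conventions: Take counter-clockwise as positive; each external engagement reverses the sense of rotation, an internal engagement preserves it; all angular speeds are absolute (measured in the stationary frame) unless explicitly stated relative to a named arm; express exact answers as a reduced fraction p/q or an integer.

-5/2

planetary set (28T centre, 21T on arm, 70T internal) — Willis relation
ring teeth: 28 + 2·21 = 70
28(ω_sun−ω_arm) = −70(ω_ring−ω_arm),  ω_arm = 0, ω_ring = 1
ω_sun = 0 − (70/28)(1−0) = -5/2
ω_out/ω_in = -5/2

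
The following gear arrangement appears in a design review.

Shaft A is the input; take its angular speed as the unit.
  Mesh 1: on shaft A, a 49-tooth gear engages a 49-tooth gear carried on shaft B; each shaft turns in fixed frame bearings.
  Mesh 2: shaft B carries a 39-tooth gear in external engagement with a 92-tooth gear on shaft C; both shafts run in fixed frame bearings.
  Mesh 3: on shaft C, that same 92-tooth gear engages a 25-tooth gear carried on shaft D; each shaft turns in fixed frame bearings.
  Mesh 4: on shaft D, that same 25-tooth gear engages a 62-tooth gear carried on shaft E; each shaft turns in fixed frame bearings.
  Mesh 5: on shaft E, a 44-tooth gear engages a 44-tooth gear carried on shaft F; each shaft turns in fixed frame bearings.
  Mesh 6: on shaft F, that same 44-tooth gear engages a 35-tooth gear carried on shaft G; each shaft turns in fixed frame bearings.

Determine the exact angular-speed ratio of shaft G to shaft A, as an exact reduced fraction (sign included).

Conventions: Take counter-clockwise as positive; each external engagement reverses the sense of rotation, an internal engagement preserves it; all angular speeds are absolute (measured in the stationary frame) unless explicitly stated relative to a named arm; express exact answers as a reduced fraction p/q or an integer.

class = fixed-axis compound train [6 meshes; 6 ratios multiply, 6 sense flips]
mesh 1 [49T→49T]: running ratio 1, sense −
mesh 2 [39T→92T]: running ratio 39/92, sense +
mesh 3 [92T→25T]: running ratio 39/25, sense −
mesh 4 [25T→62T]: running ratio 39/62, sense +
mesh 5 [44T→44T]: running ratio 39/62, sense −
mesh 6 [44T→35T]: running ratio 858/1085, sense +
ω_out/ω_in = 858/1085

858/1085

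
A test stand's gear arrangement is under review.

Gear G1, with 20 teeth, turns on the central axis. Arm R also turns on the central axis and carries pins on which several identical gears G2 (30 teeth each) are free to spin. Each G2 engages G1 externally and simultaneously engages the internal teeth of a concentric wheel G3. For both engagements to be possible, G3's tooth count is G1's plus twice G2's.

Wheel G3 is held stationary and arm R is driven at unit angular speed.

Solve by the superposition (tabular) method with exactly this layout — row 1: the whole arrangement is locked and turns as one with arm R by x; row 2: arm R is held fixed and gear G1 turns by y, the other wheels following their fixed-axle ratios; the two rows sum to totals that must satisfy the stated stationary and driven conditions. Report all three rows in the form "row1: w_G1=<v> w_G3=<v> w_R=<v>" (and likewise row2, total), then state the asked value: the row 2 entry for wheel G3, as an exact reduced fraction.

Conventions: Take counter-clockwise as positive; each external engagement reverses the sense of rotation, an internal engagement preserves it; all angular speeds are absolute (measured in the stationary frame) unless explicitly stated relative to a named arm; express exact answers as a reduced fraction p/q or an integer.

row1: w_G1=1 w_G3=1 w_R=1
row2: w_G1=4 w_G3=-1 w_R=0
total: w_G1=5 w_G3=0 w_R=1
asked value: -1

class = planetary set [G3 = 20+2·30 = 80; Willis about the carrier]
row 1 — lock + rotate with arm: ω_sun = ω_ring = ω_arm = x
row 2 — arm fixed, fixed-axis ratios: sun y, ring −(20/80)·y, arm 0
boundary: total ω_ring = x − (20/80)·y = 0 and total ω_arm = x = 1  ⇒  y = 4, x = 1
row 2 ring = −(20/80)·4 = -1
totals (row 1 + row 2): sun 1 + 4 = 5, ring 1 + (-1) = 0, arm 1 + 0 = 1
asked cell (row2, ring) = -1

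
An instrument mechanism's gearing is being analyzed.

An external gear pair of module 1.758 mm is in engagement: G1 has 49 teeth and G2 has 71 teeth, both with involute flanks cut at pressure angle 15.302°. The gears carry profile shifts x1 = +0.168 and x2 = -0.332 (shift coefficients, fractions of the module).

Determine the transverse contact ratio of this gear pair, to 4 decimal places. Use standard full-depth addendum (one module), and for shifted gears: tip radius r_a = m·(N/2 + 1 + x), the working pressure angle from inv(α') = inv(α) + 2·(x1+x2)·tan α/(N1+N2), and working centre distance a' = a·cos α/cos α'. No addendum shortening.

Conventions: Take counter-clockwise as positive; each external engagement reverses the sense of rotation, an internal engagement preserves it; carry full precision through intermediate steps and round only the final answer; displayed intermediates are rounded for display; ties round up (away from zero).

recognized (one external pair, fixed centres): single-mesh tooth geometry, m = 1.758, N1 = 49, N2 = 71
base radii: r_b1 = 41.544056, r_b2 = 60.196489
tip radii: r_a1 = 45.124344, r_a2 = 63.583344
inv(α') = inv(15.302°) + 2·(+0.168-0.332)·tan α/(49+71) = 0.00578842  ⇒  α' = 14.70560°
a' = a·cos α / cos α' = 105.4800·cos 15.302°/cos 14.70560° = 105.186134
action lengths: √(r_a1²−r_b1²) = 17.615273, √(r_a2²−r_b2²) = 20.474969
base pitch p_b = π·m·cos α = 5.327122
CR = (17.615273 + 20.474969 − 105.186134·sin 14.70560°)/5.327122 = 2.137829
contact ratio ≈ 2.1378

2.1378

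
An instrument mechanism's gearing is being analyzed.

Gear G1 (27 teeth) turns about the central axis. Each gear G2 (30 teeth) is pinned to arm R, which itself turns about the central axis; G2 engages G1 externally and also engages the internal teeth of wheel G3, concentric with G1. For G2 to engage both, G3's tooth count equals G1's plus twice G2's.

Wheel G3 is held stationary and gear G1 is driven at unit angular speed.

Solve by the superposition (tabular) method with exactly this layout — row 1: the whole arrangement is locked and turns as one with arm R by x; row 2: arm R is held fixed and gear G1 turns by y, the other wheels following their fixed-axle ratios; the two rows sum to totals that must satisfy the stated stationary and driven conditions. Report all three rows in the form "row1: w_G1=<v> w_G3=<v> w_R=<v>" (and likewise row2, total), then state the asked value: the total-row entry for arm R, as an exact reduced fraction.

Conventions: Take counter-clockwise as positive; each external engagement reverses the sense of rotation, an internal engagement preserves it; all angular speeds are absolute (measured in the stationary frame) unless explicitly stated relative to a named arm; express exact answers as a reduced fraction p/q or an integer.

row1: w_G1=9/38 w_G3=9/38 w_R=9/38
row2: w_G1=29/38 w_G3=-9/38 w_R=0
total: w_G1=1 w_G3=0 w_R=9/38
asked value: 9/38

planetary set (27T centre, 30T on arm, 87T internal) — Willis relation
superposition row 1 [locked train]: every member turns x
superposition row 2 [arm held]: sun y, ring −(27/87)·y, arm 0
boundary: total ω_ring = x − (27/87)·y = 0 and total ω_sun = x + y = 1  ⇒  y = 29/38, x = 9/38
row 2 ring = −(27/87)·29/38 = -9/38
totals (row 1 + row 2): sun 9/38 + 29/38 = 1, ring 9/38 + (-9/38) = 0, arm 9/38 + 0 = 9/38
asked cell (total, arm) = 9/38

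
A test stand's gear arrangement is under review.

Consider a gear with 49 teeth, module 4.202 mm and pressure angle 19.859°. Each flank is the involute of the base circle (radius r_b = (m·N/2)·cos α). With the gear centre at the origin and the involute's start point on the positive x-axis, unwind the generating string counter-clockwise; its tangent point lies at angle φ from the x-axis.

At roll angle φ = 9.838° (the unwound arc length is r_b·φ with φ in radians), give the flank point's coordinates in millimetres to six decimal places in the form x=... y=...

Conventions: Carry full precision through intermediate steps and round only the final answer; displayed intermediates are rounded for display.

x=98.243631 y=0.162909

topology: single-mesh involute geometry — m = 4.202, N = 49
pitch radius r_p = m·N/2 = 4.202·49/2 = 102.949000
base radius r_b = r_p·cos α = 102.949000·cos 19.859° = 96.826773
roll angle φ = 9.838° = 0.17170549 rad
x = r_b·(cos φ + φ·sin φ) = 98.243631
y = r_b·(sin φ − φ·cos φ) = 0.162909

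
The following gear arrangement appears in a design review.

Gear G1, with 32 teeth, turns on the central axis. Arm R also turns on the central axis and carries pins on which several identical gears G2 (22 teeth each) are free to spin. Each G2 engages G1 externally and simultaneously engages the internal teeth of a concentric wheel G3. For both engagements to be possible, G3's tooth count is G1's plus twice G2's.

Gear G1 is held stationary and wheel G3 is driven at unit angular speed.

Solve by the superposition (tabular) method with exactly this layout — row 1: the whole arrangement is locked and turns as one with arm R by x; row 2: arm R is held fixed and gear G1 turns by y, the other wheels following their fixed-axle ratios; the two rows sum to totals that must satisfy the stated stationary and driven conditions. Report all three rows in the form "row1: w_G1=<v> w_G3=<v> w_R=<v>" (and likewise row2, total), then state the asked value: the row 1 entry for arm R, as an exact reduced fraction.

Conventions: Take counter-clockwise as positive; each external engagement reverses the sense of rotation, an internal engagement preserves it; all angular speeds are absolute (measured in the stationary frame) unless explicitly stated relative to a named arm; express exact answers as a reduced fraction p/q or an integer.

row1: w_G1=19/27 w_G3=19/27 w_R=19/27
row2: w_G1=-19/27 w_G3=8/27 w_R=0
total: w_G1=0 w_G3=1 w_R=19/27
asked value: 19/27

class = planetary set [G3 = 32+2·22 = 76; Willis about the carrier]
superposition row 1 [locked train]: every member turns x
row 2 — arm fixed, fixed-axis ratios: sun y, ring −(32/76)·y, arm 0
boundary: total ω_sun = x + y = 0 and total ω_ring = x − (32/76)·y = 1  ⇒  y = -19/27, x = 19/27
row 2 ring = −(32/76)·(-19/27) = 8/27
totals (row 1 + row 2): sun 19/27 + (-19/27) = 0, ring 19/27 + 8/27 = 1, arm 19/27 + 0 = 19/27
asked cell (row1, arm) = 19/27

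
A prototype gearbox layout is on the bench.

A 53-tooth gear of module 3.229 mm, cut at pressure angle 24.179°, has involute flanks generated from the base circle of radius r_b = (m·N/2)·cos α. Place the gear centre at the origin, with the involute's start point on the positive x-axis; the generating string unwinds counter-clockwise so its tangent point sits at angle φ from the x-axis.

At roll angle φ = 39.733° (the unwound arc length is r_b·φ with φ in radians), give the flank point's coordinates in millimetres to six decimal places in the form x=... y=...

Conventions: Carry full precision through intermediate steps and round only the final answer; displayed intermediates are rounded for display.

recognized (one wheel, involute flank): single-mesh tooth geometry, m = 3.229, N = 53
pitch radius r_p = m·N/2 = 3.229·53/2 = 85.568500
base radius r_b = r_p·cos α = 85.568500·cos 24.179° = 78.061601
roll angle φ = 39.733° = 0.69347167 rad
x = r_b·(cos φ + φ·sin φ) = 94.634559
y = r_b·(sin φ − φ·cos φ) = 8.267448

x=94.634559 y=8.267448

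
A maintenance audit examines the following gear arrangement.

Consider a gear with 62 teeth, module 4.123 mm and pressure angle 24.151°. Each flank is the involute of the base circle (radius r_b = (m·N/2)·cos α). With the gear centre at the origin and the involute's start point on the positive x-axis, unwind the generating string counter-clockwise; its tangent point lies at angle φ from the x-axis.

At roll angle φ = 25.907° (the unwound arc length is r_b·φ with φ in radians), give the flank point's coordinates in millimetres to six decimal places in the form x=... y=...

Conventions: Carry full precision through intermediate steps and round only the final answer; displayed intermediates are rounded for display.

x=127.945189 y=3.520876

class = single-mesh tooth geometry [base-circle involute, m = 4.123, 62T]
pitch radius r_p = m·N/2 = 4.123·62/2 = 127.813000
base radius r_b = r_p·cos α = 127.813000·cos 24.151° = 116.625573
roll angle φ = 25.907° = 0.45216245 rad
x = r_b·(cos φ + φ·sin φ) = 127.945189
y = r_b·(sin φ − φ·cos φ) = 3.520876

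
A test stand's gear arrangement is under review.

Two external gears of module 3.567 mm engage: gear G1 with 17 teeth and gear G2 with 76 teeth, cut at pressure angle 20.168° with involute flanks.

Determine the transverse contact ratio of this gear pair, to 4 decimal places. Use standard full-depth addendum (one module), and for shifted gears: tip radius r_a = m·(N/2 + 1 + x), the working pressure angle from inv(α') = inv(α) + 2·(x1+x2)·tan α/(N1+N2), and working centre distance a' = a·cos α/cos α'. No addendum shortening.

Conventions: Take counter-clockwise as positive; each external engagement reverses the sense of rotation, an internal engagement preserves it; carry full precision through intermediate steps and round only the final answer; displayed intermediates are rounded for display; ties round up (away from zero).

1.6592

single-mesh involute tooth geometry (17T engaging 76T at module 3.567)
base radii: r_b1 = 28.460482, r_b2 = 127.235096
tip radii: r_a1 = 33.886500, r_a2 = 139.113000
no profile shift: α' = α, a' = a
action lengths: √(r_a1²−r_b1²) = 18.392821, √(r_a2²−r_b2²) = 56.246397
base pitch p_b = π·m·cos α = 10.518970
CR = (18.392821 + 56.246397 − 165.865500·sin 20.16800°)/10.518970 = 1.659203
contact ratio ≈ 1.6592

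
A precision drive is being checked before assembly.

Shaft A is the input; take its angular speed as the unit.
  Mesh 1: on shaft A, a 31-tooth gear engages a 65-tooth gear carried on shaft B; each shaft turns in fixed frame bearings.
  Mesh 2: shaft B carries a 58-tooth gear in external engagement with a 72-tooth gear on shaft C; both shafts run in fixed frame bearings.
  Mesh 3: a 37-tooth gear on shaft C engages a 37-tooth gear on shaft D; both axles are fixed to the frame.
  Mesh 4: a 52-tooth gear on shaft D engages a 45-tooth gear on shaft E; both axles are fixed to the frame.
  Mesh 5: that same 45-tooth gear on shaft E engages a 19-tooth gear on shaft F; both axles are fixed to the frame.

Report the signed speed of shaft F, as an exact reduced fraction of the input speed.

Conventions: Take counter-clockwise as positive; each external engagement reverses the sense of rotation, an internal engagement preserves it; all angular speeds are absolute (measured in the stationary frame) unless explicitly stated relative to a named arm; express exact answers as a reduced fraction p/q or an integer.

-899/855

5-mesh fixed-axis compound train (all bearings frame-fixed)
mesh 1 [31T→65T]: |ω|/ω_in = 1×31/65 = 31/65, sense flips to −
mesh 2 [58T→72T]: |ω|/ω_in = (31/65)×58/72 = 899/2340, sense flips to +
mesh 3 [37T→37T]: |ω|/ω_in = (899/2340)×37/37 = 899/2340, sense flips to −
mesh 4 [52T→45T]: |ω|/ω_in = (899/2340)×52/45 = 899/2025, sense flips to +
mesh 5 [45T→19T]: |ω|/ω_in = (899/2025)×45/19 = 899/855, sense flips to −
signed output speed (× input speed) = -899/855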